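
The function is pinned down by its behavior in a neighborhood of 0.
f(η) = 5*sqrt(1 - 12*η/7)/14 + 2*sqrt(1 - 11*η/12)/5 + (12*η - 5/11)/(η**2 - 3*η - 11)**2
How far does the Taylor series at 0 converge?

Denominator factor (η**2 - 3*η - 11)^2: discriminant 53, real irrational roots 3/2 + (1/2)*sqrt(53) and 3/2 - (1/2)*sqrt(53); poles of order 2, moduli 3/2 + (1/2)*sqrt(53) and -3/2 + (1/2)*sqrt(53).
Branch term (2/5)*sqrt(1 - η/(12/11)): its argument vanishes at η = 12/11, a square-root branch point, modulus 12/11.
Branch term (5/14)*sqrt(1 - η/(7/12)): its argument vanishes at η = 7/12, a square-root branch point, modulus 7/12.
The radius of convergence is the smallest modulus among the singular points: 7/12.

The radius of convergence is 7/12.


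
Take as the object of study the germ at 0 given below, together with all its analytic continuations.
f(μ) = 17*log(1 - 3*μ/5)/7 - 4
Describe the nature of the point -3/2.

There is no denominator, hence no pole anywhere.
Branch term log(1 - μ/(5/3)): argument at -3/2 is 19/10, nonzero, so -3/2 is not its branch point (a point on a principal cut is still regular for the continued germ).
So the germ continues analytically to -3/2.

The point is a regular point.


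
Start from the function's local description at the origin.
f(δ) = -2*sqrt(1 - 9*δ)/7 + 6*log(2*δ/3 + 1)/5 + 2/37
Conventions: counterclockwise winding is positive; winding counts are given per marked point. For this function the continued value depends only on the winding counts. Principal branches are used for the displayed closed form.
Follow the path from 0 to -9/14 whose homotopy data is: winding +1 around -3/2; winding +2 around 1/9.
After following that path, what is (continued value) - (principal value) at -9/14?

The rational part is single-valued and drops out of the difference; each branch term changes only by its own monodromy.
(-2/7)*sqrt(1 - δ/(1/9)): winding +2 is even, the square root returns to the same sheet, contribution 0.
(6/5)*log(1 - δ/(-3/2)): each positive loop around -3/2 adds 2*pi*i to the log, so winding +1 contributes (6/5)*(1)*2*pi*i = (12/5)*pi*i.
Summing the contributions at δ = -9/14 gives (12/5)*pi*i.

Continued minus principal equals (12/5)*pi*i.


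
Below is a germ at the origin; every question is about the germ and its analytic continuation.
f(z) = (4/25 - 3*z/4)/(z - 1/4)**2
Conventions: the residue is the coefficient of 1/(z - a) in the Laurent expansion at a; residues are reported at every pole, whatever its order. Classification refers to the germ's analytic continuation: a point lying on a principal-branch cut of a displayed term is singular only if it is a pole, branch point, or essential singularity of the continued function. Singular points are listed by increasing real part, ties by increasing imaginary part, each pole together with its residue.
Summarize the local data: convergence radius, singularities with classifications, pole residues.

Denominator factor (z - 1/4)^2: pole of order 2 at 1/4, modulus 1/4.
The radius of convergence is the smallest modulus among the singular points: 1/4.
At the order-2 pole 1/4 set g(z) = (z - (1/4))^2*f(z) = 4/25 - 3*z/4.
Order-2 pole: residue = g'(a); g'(1/4) = -3/4, so the residue is -3/4.

Radius of convergence at 0: 1/4.
At 1/4: a pole of order 2; residue -3/4.


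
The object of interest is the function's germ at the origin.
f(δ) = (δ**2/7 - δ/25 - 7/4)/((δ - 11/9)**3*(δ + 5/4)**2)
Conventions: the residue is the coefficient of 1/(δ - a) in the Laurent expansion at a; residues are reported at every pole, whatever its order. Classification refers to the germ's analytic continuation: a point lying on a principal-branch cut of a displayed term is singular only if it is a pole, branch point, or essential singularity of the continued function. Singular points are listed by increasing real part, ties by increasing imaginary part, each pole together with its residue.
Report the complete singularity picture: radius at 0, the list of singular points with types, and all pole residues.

Denominator factor (δ + 5/4)^2: pole of order 2 at -5/4, modulus 5/4.
Denominator factor (δ - 11/9)^3: pole of order 3 at 11/9, modulus 11/9.
The radius of convergence is the smallest modulus among the singular points: 11/9.
At the order-2 pole -5/4 set g(δ) = (δ - (-5/4))^2*f(δ) = (δ**2/7 - δ/25 - 7/4)/(δ - 11/9)**3.
Order-2 pole: residue = g'(a); g'(-5/4) = 1590817968/10979892175, so the residue is 1590817968/10979892175.
At the order-3 pole 11/9 set g(δ) = (δ - (11/9))^3*f(δ) = (δ**2/7 - δ/25 - 7/4)/(δ + 5/4)**2.
Order-3 pole: residue = g''(a)/2; g''(11/9) = -3181635936/10979892175, so the residue is -1590817968/10979892175.
List the singular points by increasing real part (a conjugate pair: the negative imaginary part first).

Radius of convergence at 0: 11/9.
At -5/4: a pole of order 2; residue 1590817968/10979892175.
At 11/9: a pole of order 3; residue -1590817968/10979892175.


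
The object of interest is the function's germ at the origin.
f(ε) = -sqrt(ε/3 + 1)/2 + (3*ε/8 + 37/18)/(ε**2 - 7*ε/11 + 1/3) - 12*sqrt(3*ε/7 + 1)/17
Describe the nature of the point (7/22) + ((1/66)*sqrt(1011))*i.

The denominator factor ε**2 - 7*ε/11 + 1/3 vanishes at (7/22) + ((1/66)*sqrt(1011))*i and appears to the power 1; the numerator there equals (3445/1584) + ((1/176)*sqrt(1011))*i, nonzero, and no other factor vanishes.
The branch terms are analytic at this point.
Hence a pole whose order is the multiplicity, 1.

The point is a pole of order 1.


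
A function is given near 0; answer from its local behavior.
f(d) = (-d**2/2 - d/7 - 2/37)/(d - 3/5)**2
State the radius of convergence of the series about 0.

The radius of convergence is 3/5.

Denominator factor (d - 3/5)^2: pole of order 2 at 3/5, modulus 3/5.
The radius of convergence is the smallest modulus among the singular points: 3/5.


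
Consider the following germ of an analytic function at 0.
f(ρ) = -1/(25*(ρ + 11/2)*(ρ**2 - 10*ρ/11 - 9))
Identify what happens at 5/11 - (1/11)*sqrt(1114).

The denominator factor ρ**2 - 10*ρ/11 - 9 vanishes at 5/11 - (1/11)*sqrt(1114) and appears to the power 1; the numerator there equals -1/25, nonzero, and no other factor vanishes.
Hence a pole whose order is the multiplicity, 1.

The point is a pole of order 1.


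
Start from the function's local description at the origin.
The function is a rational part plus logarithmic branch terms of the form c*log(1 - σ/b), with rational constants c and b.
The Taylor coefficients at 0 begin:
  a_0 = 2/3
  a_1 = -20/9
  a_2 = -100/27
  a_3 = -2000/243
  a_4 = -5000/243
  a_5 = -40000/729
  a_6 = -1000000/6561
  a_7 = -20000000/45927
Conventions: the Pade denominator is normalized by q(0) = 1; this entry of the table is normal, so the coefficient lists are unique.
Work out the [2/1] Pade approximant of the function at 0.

Taylor coefficients needed (read off): a_0 = 2/3, a_1 = -20/9, a_2 = -100/27, a_3 = -2000/243.
Write the denominator as Q(σ) = 1 + q1*σ. Requiring Q*f - P = O(σ^4) with deg P <= 2 kills the coefficients of σ^3..σ^3 in Q*f:
  σ^3: a_3 + q1*a_2 = 0, i.e. -2000/243 + (-100/27)*q1 = 0.
Solving this linear system: q1 = -20/9.
The numerator is Q*f truncated at degree 2: P0 = a_0 = 2/3; P1 = a_1 + q1*a_0 = -100/27; P2 = a_2 + q1*a_1 = 100/81.

The Pade approximant has numerator coefficients [2/3, -100/27, 100/81]; denominator coefficients [1, -20/9].


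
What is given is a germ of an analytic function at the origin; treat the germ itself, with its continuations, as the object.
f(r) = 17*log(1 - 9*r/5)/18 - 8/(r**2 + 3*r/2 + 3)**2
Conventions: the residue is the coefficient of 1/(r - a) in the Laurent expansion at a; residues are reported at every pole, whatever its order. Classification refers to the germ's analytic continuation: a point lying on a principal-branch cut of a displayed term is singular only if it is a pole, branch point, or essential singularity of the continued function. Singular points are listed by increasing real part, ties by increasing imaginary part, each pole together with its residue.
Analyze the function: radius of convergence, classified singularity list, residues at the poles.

Radius of convergence at 0: 5/9.
At (-3/4) - ((1/4)*sqrt(39))*i: a pole of order 2; residue -((128/1521)*sqrt(39))*i.
At (-3/4) + ((1/4)*sqrt(39))*i: a pole of order 2; residue ((128/1521)*sqrt(39))*i.
At 5/9: a logarithmic branch point.

Denominator factor (r**2 + 3*r/2 + 3)^2: discriminant -39/4, complex-conjugate roots (-3/4) + ((1/4)*sqrt(39))*i and (-3/4) - ((1/4)*sqrt(39))*i; poles of order 2, moduli sqrt(3) and sqrt(3).
Branch term (17/18)*log(1 - r/(5/9)): its argument vanishes at r = 5/9, a logarithmic branch point, modulus 5/9.
The radius of convergence is the smallest modulus among the singular points: 5/9.
The branch term is analytic at (-3/4) - ((1/4)*sqrt(39))*i and contributes nothing to the residue; only the rational part matters.
The factor r**2 + 3*r/2 + 3 splits as (r - a)(r - a') with a = (-3/4) - ((1/4)*sqrt(39))*i, a' = (-3/4) + ((1/4)*sqrt(39))*i. At the order-2 pole a set g(r) = (r - a)^2*(rational part) = [-8] / (r - a')^2.
Order-2 pole: residue = g'(a); g'((-3/4) - ((1/4)*sqrt(39))*i) = -((128/1521)*sqrt(39))*i, so the residue is -((128/1521)*sqrt(39))*i.
The branch term is analytic at (-3/4) + ((1/4)*sqrt(39))*i and contributes nothing to the residue; only the rational part matters.
The factor r**2 + 3*r/2 + 3 splits as (r - a)(r - a') with a = (-3/4) + ((1/4)*sqrt(39))*i, a' = (-3/4) - ((1/4)*sqrt(39))*i. At the order-2 pole a set g(r) = (r - a)^2*(rational part) = [-8] / (r - a')^2.
Order-2 pole: residue = g'(a); g'((-3/4) + ((1/4)*sqrt(39))*i) = ((128/1521)*sqrt(39))*i, so the residue is ((128/1521)*sqrt(39))*i.
List the singular points by increasing real part (a conjugate pair: the negative imaginary part first).


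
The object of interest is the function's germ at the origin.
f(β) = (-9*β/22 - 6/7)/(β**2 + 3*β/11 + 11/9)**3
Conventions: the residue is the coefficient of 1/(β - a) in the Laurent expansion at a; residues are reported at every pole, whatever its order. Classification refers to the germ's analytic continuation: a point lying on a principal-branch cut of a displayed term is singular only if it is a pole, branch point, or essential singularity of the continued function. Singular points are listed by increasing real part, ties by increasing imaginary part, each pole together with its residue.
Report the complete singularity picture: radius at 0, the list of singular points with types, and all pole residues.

Radius of convergence at 0: (1/3)*sqrt(11).
At (-3/22) - ((7/66)*sqrt(107))*i: a pole of order 3; residue -((2634361785/288250167814)*sqrt(107))*i.
At (-3/22) + ((7/66)*sqrt(107))*i: a pole of order 3; residue ((2634361785/288250167814)*sqrt(107))*i.

Denominator factor (β**2 + 3*β/11 + 11/9)^3: discriminant -5243/1089, complex-conjugate roots (-3/22) + ((7/66)*sqrt(107))*i and (-3/22) - ((7/66)*sqrt(107))*i; poles of order 3, moduli (1/3)*sqrt(11) and (1/3)*sqrt(11).
The radius of convergence is the smallest modulus among the singular points: (1/3)*sqrt(11).
The factor β**2 + 3*β/11 + 11/9 splits as (β - a)(β - a') with a = (-3/22) - ((7/66)*sqrt(107))*i, a' = (-3/22) + ((7/66)*sqrt(107))*i. At the order-3 pole a set g(β) = (β - a)^3*f(β) = [-9*β/22 - 6/7] / (β - a')^3.
Order-3 pole: residue = g''(a)/2; g''((-3/22) - ((7/66)*sqrt(107))*i) = -((2634361785/144125083907)*sqrt(107))*i, so the residue is -((2634361785/288250167814)*sqrt(107))*i.
The factor β**2 + 3*β/11 + 11/9 splits as (β - a)(β - a') with a = (-3/22) + ((7/66)*sqrt(107))*i, a' = (-3/22) - ((7/66)*sqrt(107))*i. At the order-3 pole a set g(β) = (β - a)^3*f(β) = [-9*β/22 - 6/7] / (β - a')^3.
Order-3 pole: residue = g''(a)/2; g''((-3/22) + ((7/66)*sqrt(107))*i) = ((2634361785/144125083907)*sqrt(107))*i, so the residue is ((2634361785/288250167814)*sqrt(107))*i.
List the singular points by increasing real part (a conjugate pair: the negative imaginary part first).


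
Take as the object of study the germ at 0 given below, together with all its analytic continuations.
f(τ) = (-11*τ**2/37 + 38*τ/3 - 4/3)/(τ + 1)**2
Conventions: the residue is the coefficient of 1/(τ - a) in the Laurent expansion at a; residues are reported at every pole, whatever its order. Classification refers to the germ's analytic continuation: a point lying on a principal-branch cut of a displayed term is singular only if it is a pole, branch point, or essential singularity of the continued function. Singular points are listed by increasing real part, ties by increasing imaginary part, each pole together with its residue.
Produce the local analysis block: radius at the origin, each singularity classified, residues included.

Radius of convergence at 0: 1.
At -1: a pole of order 2; residue 1472/111.

Denominator factor (τ + 1)^2: pole of order 2 at -1, modulus 1.
The radius of convergence is the smallest modulus among the singular points: 1.
At the order-2 pole -1 set g(τ) = (τ - (-1))^2*f(τ) = -11*τ**2/37 + 38*τ/3 - 4/3.
Order-2 pole: residue = g'(a); g'(-1) = 1472/111, so the residue is 1472/111.


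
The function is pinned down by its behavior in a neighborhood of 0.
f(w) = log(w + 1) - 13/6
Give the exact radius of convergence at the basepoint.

The radius of convergence is 1.

Branch term (1)*log(1 - w/(-1)): its argument vanishes at w = -1, a logarithmic branch point, modulus 1.
The radius of convergence is the smallest modulus among the singular points: 1.


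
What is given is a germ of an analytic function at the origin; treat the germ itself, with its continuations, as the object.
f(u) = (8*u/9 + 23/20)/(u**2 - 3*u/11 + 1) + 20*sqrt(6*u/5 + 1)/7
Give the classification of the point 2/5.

Denominator factors: u**2 - 3*u/11 + 1 = 289/275 at u = 2/5 — none vanishes.
Branch term sqrt(1 - u/(-5/6)): argument at 2/5 is 37/25, nonzero, so 2/5 is not its branch point (a point on a principal cut is still regular for the continued germ).
So the germ continues analytically to 2/5.

The point is a regular point.


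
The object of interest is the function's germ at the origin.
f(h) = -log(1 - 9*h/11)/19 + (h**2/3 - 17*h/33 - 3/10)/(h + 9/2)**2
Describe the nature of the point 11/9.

The term (-1/19)*log(1 - h/(11/9)) has argument 1 - 11/9/(11/9) = 0 at 11/9: a logarithmic (infinitely-sheeted) branch point; the remaining terms are analytic or single-valued there.

The point is a logarithmic branch point.


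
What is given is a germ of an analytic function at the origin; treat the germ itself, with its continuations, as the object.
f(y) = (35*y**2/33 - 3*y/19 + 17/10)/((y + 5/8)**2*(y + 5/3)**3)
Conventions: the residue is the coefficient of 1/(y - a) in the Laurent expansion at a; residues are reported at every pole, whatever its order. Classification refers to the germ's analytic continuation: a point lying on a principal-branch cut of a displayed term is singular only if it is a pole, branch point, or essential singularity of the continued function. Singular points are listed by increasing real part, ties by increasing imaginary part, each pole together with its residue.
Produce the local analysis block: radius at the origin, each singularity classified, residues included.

Denominator factor (y + 5/8)^2: pole of order 2 at -5/8, modulus 5/8.
Denominator factor (y + 5/3)^3: pole of order 3 at -5/3, modulus 5/3.
The radius of convergence is the smallest modulus among the singular points: 5/8.
At the order-3 pole -5/3 set g(y) = (y - (-5/3))^3*f(y) = (35*y**2/33 - 3*y/19 + 17/10)/(y + 5/8)**2.
Order-3 pole: residue = g''(a)/2; g''(-5/3) = 5675174784/408203125, so the residue is 2837587392/408203125.
At the order-2 pole -5/8 set g(y) = (y - (-5/8))^2*f(y) = (35*y**2/33 - 3*y/19 + 17/10)/(y + 5/3)**3.
Order-2 pole: residue = g'(a); g'(-5/8) = -2837587392/408203125, so the residue is -2837587392/408203125.
List the singular points by increasing real part (a conjugate pair: the negative imaginary part first).

Radius of convergence at 0: 5/8.
At -5/3: a pole of order 3; residue 2837587392/408203125.
At -5/8: a pole of order 2; residue -2837587392/408203125.


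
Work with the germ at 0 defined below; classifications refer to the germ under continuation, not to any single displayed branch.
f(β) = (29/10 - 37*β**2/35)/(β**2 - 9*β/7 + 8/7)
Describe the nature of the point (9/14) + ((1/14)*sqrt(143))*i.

The point is a pole of order 1.

The denominator factor β**2 - 9*β/7 + 8/7 vanishes at (9/14) + ((1/14)*sqrt(143))*i and appears to the power 1; the numerator there equals (5547/1715) - ((333/3430)*sqrt(143))*i, nonzero, and no other factor vanishes.
Hence a pole whose order is the multiplicity, 1.


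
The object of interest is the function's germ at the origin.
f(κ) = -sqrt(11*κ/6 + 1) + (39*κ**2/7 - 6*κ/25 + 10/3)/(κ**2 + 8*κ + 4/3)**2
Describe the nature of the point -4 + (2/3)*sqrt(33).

The point is a pole of order 2.

The denominator factor κ**2 + 8*κ + 4/3 vanishes at -4 + (2/3)*sqrt(33) and appears to the power 2; the numerator there equals 91954/525 - (5228/175)*sqrt(33), nonzero, and no other factor vanishes.
The branch terms are analytic at this point.
Hence a pole whose order is the multiplicity, 2.


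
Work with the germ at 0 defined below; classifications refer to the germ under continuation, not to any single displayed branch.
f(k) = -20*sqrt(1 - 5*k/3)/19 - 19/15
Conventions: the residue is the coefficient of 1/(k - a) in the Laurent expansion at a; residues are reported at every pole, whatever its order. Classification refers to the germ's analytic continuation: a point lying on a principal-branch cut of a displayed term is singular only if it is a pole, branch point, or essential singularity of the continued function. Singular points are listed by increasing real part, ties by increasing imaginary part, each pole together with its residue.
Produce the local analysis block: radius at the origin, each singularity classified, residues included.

Radius of convergence at 0: 3/5.
At 3/5: an algebraic (square-root) branch point.

Branch term (-20/19)*sqrt(1 - k/(3/5)): its argument vanishes at k = 3/5, a square-root branch point, modulus 3/5.
The radius of convergence is the smallest modulus among the singular points: 3/5.


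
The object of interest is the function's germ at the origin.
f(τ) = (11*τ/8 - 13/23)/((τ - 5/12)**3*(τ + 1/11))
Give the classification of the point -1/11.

The denominator factor τ + 1/11 vanishes at -1/11 and appears to the power 1; the numerator there equals -127/184, nonzero, and no other factor vanishes.
Hence a pole whose order is the multiplicity, 1.

The point is a pole of order 1.


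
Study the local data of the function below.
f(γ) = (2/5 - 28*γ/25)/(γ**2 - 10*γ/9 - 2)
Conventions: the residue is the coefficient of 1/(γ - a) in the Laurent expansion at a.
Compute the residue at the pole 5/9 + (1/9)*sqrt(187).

The factor γ**2 - 10*γ/9 - 2 splits as (γ - a)(γ - a') with a = 5/9 + (1/9)*sqrt(187), a' = 5/9 - (1/9)*sqrt(187). At the order-1 pole a set g(γ) = (γ - a)*f(γ) = [2/5 - 28*γ/25] / (γ - a').
Simple pole: residue = g(a) at a = 5/9 + (1/9)*sqrt(187), which is -14/25 - (1/187)*sqrt(187).

The residue is -14/25 - (1/187)*sqrt(187).


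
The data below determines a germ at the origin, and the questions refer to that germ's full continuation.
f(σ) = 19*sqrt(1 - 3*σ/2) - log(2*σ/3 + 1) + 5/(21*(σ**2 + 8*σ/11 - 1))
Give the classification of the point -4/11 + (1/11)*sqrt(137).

The point is a pole of order 1.

The denominator factor σ**2 + 8*σ/11 - 1 vanishes at -4/11 + (1/11)*sqrt(137) and appears to the power 1; the numerator there equals 5/21, nonzero, and no other factor vanishes.
The branch terms are analytic at this point.
Hence a pole whose order is the multiplicity, 1.


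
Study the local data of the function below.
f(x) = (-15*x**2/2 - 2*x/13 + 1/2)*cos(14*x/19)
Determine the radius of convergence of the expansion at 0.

The radius of convergence is infinite.

The factor cos(14*x/19) is entire and contributes no finite singular point.
The polynomial part has no poles.
No finite singular points: the Taylor series at 0 converges everywhere.


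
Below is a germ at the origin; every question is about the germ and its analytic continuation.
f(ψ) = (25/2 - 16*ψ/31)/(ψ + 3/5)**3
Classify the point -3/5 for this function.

The denominator factor ψ + 3/5 vanishes at -3/5 and appears to the power 3; the numerator there equals 3971/310, nonzero, and no other factor vanishes.
Hence a pole whose order is the multiplicity, 3.

The point is a pole of order 3.


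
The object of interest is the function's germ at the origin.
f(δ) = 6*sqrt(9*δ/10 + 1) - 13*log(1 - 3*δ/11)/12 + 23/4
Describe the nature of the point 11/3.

The term (-13/12)*log(1 - δ/(11/3)) has argument 1 - 11/3/(11/3) = 0 at 11/3: a logarithmic (infinitely-sheeted) branch point; the remaining terms are analytic or single-valued there.

The point is a logarithmic branch point.


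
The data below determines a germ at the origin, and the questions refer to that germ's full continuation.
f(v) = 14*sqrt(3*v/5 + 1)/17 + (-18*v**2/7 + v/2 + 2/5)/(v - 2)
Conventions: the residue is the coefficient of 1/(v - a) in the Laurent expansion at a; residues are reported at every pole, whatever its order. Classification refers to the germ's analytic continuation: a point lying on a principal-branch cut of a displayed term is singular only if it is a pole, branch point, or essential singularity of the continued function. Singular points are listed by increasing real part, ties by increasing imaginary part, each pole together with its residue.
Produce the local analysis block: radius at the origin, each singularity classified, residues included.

Denominator factor (v - 2): pole of order 1 at 2, modulus 2.
Branch term (14/17)*sqrt(1 - v/(-5/3)): its argument vanishes at v = -5/3, a square-root branch point, modulus 5/3.
The radius of convergence is the smallest modulus among the singular points: 5/3.
The branch term is analytic at 2 and contributes nothing to the residue; only the rational part matters.
At the order-1 pole 2 set g(v) = (v - (2))*(rational part) = -18*v**2/7 + v/2 + 2/5.
Simple pole: residue = g(a) at a = 2, which is -311/35.
List the singular points by increasing real part (a conjugate pair: the negative imaginary part first).

Radius of convergence at 0: 5/3.
At -5/3: an algebraic (square-root) branch point.
At 2: a pole of order 1; residue -311/35.


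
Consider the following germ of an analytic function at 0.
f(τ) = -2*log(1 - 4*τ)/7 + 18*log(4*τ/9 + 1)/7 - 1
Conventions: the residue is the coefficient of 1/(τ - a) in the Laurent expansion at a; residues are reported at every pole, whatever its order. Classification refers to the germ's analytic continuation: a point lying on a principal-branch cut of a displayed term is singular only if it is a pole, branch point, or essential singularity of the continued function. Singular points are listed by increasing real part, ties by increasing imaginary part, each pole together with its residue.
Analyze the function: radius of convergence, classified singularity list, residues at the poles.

Radius of convergence at 0: 1/4.
At -9/4: a logarithmic branch point.
At 1/4: a logarithmic branch point.

Branch term (-2/7)*log(1 - τ/(1/4)): its argument vanishes at τ = 1/4, a logarithmic branch point, modulus 1/4.
Branch term (18/7)*log(1 - τ/(-9/4)): its argument vanishes at τ = -9/4, a logarithmic branch point, modulus 9/4.
The radius of convergence is the smallest modulus among the singular points: 1/4.
List the singular points by increasing real part (a conjugate pair: the negative imaginary part first).


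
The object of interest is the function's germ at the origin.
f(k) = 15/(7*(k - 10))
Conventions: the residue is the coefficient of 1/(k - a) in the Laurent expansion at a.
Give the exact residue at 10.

The residue is 15/7.

At the order-1 pole 10 set g(k) = (k - (10))*f(k) = 15/7.
Simple pole: residue = g(a) at a = 10, which is 15/7.


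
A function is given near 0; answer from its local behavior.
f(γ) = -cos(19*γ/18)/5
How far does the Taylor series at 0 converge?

The radius of convergence is infinite.

The factor cos(19*γ/18) is entire and contributes no finite singular point.
The polynomial part has no poles.
No finite singular points: the Taylor series at 0 converges everywhere.


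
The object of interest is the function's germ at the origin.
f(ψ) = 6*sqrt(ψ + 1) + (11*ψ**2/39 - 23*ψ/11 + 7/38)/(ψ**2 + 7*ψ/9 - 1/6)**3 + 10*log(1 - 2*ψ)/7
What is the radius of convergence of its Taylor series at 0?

Denominator factor (ψ**2 + 7*ψ/9 - 1/6)^3: discriminant 103/81, real irrational roots -7/18 + (1/18)*sqrt(103) and -7/18 - (1/18)*sqrt(103); poles of order 3, moduli -7/18 + (1/18)*sqrt(103) and 7/18 + (1/18)*sqrt(103).
Branch term (6)*sqrt(1 - ψ/(-1)): its argument vanishes at ψ = -1, a square-root branch point, modulus 1.
Branch term (10/7)*log(1 - ψ/(1/2)): its argument vanishes at ψ = 1/2, a logarithmic branch point, modulus 1/2.
The radius of convergence is the smallest modulus among the singular points: -7/18 + (1/18)*sqrt(103).

The radius of convergence is -7/18 + (1/18)*sqrt(103).


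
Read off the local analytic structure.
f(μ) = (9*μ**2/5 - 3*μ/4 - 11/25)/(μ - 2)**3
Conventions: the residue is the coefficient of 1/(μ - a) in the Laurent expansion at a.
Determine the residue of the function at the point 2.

At the order-3 pole 2 set g(μ) = (μ - (2))^3*f(μ) = 9*μ**2/5 - 3*μ/4 - 11/25.
Order-3 pole: residue = g''(a)/2; g''(2) = 18/5, so the residue is 9/5.

The residue is 9/5.


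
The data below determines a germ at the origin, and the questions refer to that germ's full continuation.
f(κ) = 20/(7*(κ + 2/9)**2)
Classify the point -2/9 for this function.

The point is a pole of order 2.

The denominator factor κ + 2/9 vanishes at -2/9 and appears to the power 2; the numerator there equals 20/7, nonzero, and no other factor vanishes.
Hence a pole whose order is the multiplicity, 2.


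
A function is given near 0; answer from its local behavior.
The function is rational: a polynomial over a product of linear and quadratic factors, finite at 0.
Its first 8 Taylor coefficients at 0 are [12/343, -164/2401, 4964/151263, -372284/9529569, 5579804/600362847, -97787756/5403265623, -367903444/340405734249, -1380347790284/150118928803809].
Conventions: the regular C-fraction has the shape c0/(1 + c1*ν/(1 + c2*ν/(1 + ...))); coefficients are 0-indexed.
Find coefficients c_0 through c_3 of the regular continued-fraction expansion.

The regular C-fraction coefficients are [12/343, 41/21, -3802/2583, -126435/545587].


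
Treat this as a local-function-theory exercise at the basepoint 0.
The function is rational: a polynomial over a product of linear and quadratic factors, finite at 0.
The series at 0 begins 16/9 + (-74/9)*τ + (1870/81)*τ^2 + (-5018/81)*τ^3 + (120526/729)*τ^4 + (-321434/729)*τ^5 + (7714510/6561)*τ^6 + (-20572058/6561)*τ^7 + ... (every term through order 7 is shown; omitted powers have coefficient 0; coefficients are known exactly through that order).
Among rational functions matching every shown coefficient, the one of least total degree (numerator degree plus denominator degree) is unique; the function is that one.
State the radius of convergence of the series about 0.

The radius of convergence is 3/8.

No rational of total degree below 3 reproduces all 8 coefficients; solving the [1/2] Pade equations on them gives f(τ) = (2 - 13*τ/4)/((τ + 3/8)*(τ + 3)), whose expansion matches every shown term.
Denominator factor (τ + 3): pole of order 1 at -3, modulus 3.
Denominator factor (τ + 3/8): pole of order 1 at -3/8, modulus 3/8.
The radius of convergence is the smallest modulus among the singular points: 3/8.


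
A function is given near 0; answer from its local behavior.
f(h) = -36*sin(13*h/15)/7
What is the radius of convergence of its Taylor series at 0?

The radius of convergence is infinite.

The factor sin(13*h/15) is entire and contributes no finite singular point.
The polynomial part has no poles.
No finite singular points: the Taylor series at 0 converges everywhere.


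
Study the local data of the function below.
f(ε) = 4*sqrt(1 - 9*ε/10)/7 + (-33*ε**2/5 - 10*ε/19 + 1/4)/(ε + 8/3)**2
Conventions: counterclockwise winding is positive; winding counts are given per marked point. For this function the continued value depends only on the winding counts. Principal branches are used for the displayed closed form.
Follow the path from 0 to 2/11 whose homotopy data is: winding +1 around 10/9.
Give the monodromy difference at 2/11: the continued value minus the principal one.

Continued minus principal equals -(8/385)*sqrt(2530).

The rational part is single-valued and drops out of the difference; each branch term changes only by its own monodromy.
(4/7)*sqrt(1 - ε/(10/9)): winding +1 is odd, the square root flips sign, contributing -2*(4/7)*sqrt(1 - (2/11)/(10/9)) = -2*(4/7)*sqrt(46/55) = -(8/385)*sqrt(2530).
Summing the contributions at ε = 2/11 gives -(8/385)*sqrt(2530).


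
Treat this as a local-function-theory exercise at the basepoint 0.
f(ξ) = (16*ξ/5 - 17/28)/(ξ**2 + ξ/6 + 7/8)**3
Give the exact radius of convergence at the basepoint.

Denominator factor (ξ**2 + ξ/6 + 7/8)^3: discriminant -125/36, complex-conjugate roots (-1/12) + ((5/12)*sqrt(5))*i and (-1/12) - ((5/12)*sqrt(5))*i; poles of order 3, moduli (1/4)*sqrt(14) and (1/4)*sqrt(14).
The radius of convergence is the smallest modulus among the singular points: (1/4)*sqrt(14).

The radius of convergence is (1/4)*sqrt(14).


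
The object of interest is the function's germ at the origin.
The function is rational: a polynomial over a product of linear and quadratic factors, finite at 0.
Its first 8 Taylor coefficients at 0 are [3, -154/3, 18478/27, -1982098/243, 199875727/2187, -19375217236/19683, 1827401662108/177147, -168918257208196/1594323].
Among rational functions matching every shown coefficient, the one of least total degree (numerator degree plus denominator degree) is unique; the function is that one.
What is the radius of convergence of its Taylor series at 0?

The radius of convergence is 1/9.

No rational of total degree below 4 reproduces all 8 coefficients; solving the [0/4] Pade equations on them gives f(j) = -1/(9*(j + 1/9)**2*(j**2 + 8*j/3 - 3)), whose expansion matches every shown term.
Denominator factor (j + 1/9)^2: pole of order 2 at -1/9, modulus 1/9.
Denominator factor (j**2 + 8*j/3 - 3): discriminant 172/9, real irrational roots -4/3 + (1/3)*sqrt(43) and -4/3 - (1/3)*sqrt(43); poles of order 1, moduli -4/3 + (1/3)*sqrt(43) and 4/3 + (1/3)*sqrt(43).
The radius of convergence is the smallest modulus among the singular points: 1/9.


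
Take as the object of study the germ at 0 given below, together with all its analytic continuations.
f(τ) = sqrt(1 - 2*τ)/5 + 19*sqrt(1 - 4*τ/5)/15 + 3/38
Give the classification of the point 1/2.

The term (1/5)*sqrt(1 - τ/(1/2)) has argument 1 - 1/2/(1/2) = 0 at 1/2: a square-root (algebraic, two-sheeted) branch point; the remaining terms are analytic or single-valued there.

The point is an algebraic (square-root) branch point.


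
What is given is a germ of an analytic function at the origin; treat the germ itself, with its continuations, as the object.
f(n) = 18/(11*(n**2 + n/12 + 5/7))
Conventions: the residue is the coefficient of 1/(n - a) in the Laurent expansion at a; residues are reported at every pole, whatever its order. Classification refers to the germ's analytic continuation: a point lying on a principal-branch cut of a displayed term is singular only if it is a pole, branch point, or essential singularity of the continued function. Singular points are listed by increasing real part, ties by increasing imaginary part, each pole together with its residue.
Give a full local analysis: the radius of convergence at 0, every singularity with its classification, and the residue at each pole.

Radius of convergence at 0: (1/7)*sqrt(35).
At (-1/24) - ((13/168)*sqrt(119))*i: a pole of order 1; residue ((216/2431)*sqrt(119))*i.
At (-1/24) + ((13/168)*sqrt(119))*i: a pole of order 1; residue -((216/2431)*sqrt(119))*i.

Denominator factor (n**2 + n/12 + 5/7): discriminant -2873/1008, complex-conjugate roots (-1/24) + ((13/168)*sqrt(119))*i and (-1/24) - ((13/168)*sqrt(119))*i; poles of order 1, moduli (1/7)*sqrt(35) and (1/7)*sqrt(35).
The radius of convergence is the smallest modulus among the singular points: (1/7)*sqrt(35).
The factor n**2 + n/12 + 5/7 splits as (n - a)(n - a') with a = (-1/24) - ((13/168)*sqrt(119))*i, a' = (-1/24) + ((13/168)*sqrt(119))*i. At the order-1 pole a set g(n) = (n - a)*f(n) = [18/11] / (n - a').
Simple pole: residue = g(a) at a = (-1/24) - ((13/168)*sqrt(119))*i, which is ((216/2431)*sqrt(119))*i.
The factor n**2 + n/12 + 5/7 splits as (n - a)(n - a') with a = (-1/24) + ((13/168)*sqrt(119))*i, a' = (-1/24) - ((13/168)*sqrt(119))*i. At the order-1 pole a set g(n) = (n - a)*f(n) = [18/11] / (n - a').
Simple pole: residue = g(a) at a = (-1/24) + ((13/168)*sqrt(119))*i, which is -((216/2431)*sqrt(119))*i.
List the singular points by increasing real part (a conjugate pair: the negative imaginary part first).


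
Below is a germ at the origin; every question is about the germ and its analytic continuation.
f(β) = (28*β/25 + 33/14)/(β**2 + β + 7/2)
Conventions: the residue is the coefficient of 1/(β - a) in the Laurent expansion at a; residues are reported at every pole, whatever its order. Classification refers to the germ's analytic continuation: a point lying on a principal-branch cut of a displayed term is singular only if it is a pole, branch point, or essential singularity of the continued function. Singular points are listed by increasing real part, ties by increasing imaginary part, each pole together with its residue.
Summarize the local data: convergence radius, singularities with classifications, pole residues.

Radius of convergence at 0: (1/2)*sqrt(14).
At (-1/2) - ((1/2)*sqrt(13))*i: a pole of order 1; residue (14/25) + ((629/4550)*sqrt(13))*i.
At (-1/2) + ((1/2)*sqrt(13))*i: a pole of order 1; residue (14/25) - ((629/4550)*sqrt(13))*i.

Denominator factor (β**2 + β + 7/2): discriminant -13, complex-conjugate roots (-1/2) + ((1/2)*sqrt(13))*i and (-1/2) - ((1/2)*sqrt(13))*i; poles of order 1, moduli (1/2)*sqrt(14) and (1/2)*sqrt(14).
The radius of convergence is the smallest modulus among the singular points: (1/2)*sqrt(14).
The factor β**2 + β + 7/2 splits as (β - a)(β - a') with a = (-1/2) - ((1/2)*sqrt(13))*i, a' = (-1/2) + ((1/2)*sqrt(13))*i. At the order-1 pole a set g(β) = (β - a)*f(β) = [28*β/25 + 33/14] / (β - a').
Simple pole: residue = g(a) at a = (-1/2) - ((1/2)*sqrt(13))*i, which is (14/25) + ((629/4550)*sqrt(13))*i.
The factor β**2 + β + 7/2 splits as (β - a)(β - a') with a = (-1/2) + ((1/2)*sqrt(13))*i, a' = (-1/2) - ((1/2)*sqrt(13))*i. At the order-1 pole a set g(β) = (β - a)*f(β) = [28*β/25 + 33/14] / (β - a').
Simple pole: residue = g(a) at a = (-1/2) + ((1/2)*sqrt(13))*i, which is (14/25) - ((629/4550)*sqrt(13))*i.
List the singular points by increasing real part (a conjugate pair: the negative imaginary part first).


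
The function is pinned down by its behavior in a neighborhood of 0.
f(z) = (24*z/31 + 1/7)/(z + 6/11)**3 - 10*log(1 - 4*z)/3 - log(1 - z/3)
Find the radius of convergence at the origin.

Denominator factor (z + 6/11)^3: pole of order 3 at -6/11, modulus 6/11.
Branch term (-1)*log(1 - z/(3)): its argument vanishes at z = 3, a logarithmic branch point, modulus 3.
Branch term (-10/3)*log(1 - z/(1/4)): its argument vanishes at z = 1/4, a logarithmic branch point, modulus 1/4.
The radius of convergence is the smallest modulus among the singular points: 1/4.

The radius of convergence is 1/4.


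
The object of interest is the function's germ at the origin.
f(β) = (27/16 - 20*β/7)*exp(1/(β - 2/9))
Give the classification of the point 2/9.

The point is an essential singularity.

The exponent 1/(β - (2/9)) has a pole at 2/9, so exp(1/(β - (2/9))) takes every nonzero value near it: an essential singularity (not a pole of any order).


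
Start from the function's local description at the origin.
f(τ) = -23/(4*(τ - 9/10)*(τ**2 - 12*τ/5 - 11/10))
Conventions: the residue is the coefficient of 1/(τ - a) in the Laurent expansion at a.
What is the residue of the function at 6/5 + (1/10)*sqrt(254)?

The residue is -115/98 + (345/24892)*sqrt(254).

The factor τ**2 - 12*τ/5 - 11/10 splits as (τ - a)(τ - a') with a = 6/5 + (1/10)*sqrt(254), a' = 6/5 - (1/10)*sqrt(254). At the order-1 pole a set g(τ) = (τ - a)*f(τ) = [-23/(4*(τ - 9/10))] / (τ - a').
Simple pole: residue = g(a) at a = 6/5 + (1/10)*sqrt(254), which is -115/98 + (345/24892)*sqrt(254).


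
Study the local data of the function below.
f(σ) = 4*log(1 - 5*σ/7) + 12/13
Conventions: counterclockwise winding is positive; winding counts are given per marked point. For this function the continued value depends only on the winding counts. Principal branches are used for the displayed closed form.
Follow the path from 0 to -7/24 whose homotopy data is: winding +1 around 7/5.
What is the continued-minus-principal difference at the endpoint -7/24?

Continued minus principal equals (8)*pi*i.

The rational part is single-valued and drops out of the difference; each branch term changes only by its own monodromy.
(4)*log(1 - σ/(7/5)): each positive loop around 7/5 adds 2*pi*i to the log, so winding +1 contributes (4)*(1)*2*pi*i = (8)*pi*i.
Summing the contributions at σ = -7/24 gives (8)*pi*i.


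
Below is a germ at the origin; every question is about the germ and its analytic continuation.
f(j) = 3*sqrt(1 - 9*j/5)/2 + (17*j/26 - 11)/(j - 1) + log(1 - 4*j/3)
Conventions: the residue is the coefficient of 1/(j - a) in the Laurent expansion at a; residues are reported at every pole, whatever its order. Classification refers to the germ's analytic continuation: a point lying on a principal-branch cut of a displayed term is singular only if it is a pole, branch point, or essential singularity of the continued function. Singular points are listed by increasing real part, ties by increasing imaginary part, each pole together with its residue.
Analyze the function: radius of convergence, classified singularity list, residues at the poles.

Radius of convergence at 0: 5/9.
At 5/9: an algebraic (square-root) branch point.
At 3/4: a logarithmic branch point.
At 1: a pole of order 1; residue -269/26.

Denominator factor (j - 1): pole of order 1 at 1, modulus 1.
Branch term (3/2)*sqrt(1 - j/(5/9)): its argument vanishes at j = 5/9, a square-root branch point, modulus 5/9.
Branch term (1)*log(1 - j/(3/4)): its argument vanishes at j = 3/4, a logarithmic branch point, modulus 3/4.
The radius of convergence is the smallest modulus among the singular points: 5/9.
The branch terms are analytic at 1 and contribute nothing to the residue; only the rational part matters.
At the order-1 pole 1 set g(j) = (j - (1))*(rational part) = 17*j/26 - 11.
Simple pole: residue = g(a) at a = 1, which is -269/26.
List the singular points by increasing real part (a conjugate pair: the negative imaginary part first).


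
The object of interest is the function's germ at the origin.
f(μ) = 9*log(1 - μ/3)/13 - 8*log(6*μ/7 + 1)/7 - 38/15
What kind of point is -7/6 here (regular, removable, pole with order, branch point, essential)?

The term (-8/7)*log(1 - μ/(-7/6)) has argument 1 - -7/6/(-7/6) = 0 at -7/6: a logarithmic (infinitely-sheeted) branch point; the remaining terms are analytic or single-valued there.

The point is a logarithmic branch point.


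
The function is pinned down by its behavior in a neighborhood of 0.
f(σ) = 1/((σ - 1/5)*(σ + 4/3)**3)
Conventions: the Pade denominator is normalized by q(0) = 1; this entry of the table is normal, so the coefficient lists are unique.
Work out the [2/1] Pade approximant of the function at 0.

The Pade approximant has numerator coefficients [-135/64, 74115/17536, -1199205/140288]; denominator coefficients [1, -2605/548].

Taylor coefficients needed (expand at 0): a_0 = -135/64, a_1 = -1485/256, a_2 = -18495/512, a_3 = -351675/2048.
Write the denominator as Q(σ) = 1 + q1*σ. Requiring Q*f - P = O(σ^4) with deg P <= 2 kills the coefficients of σ^3..σ^3 in Q*f:
  σ^3: a_3 + q1*a_2 = 0, i.e. -351675/2048 + (-18495/512)*q1 = 0.
Solving this linear system: q1 = -2605/548.
The numerator is Q*f truncated at degree 2: P0 = a_0 = -135/64; P1 = a_1 + q1*a_0 = 74115/17536; P2 = a_2 + q1*a_1 = -1199205/140288.
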